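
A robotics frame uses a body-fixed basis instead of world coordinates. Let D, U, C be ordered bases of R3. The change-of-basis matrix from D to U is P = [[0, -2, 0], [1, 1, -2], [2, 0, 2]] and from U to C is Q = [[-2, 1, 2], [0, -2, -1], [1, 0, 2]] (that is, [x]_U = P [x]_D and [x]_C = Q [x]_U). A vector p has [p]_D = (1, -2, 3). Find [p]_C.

Apply P to get U-coordinates (4, -7, 8), then Q to get C-coordinates.
The result is [p]_C = (1, 6, 20).

(1, 6, 20)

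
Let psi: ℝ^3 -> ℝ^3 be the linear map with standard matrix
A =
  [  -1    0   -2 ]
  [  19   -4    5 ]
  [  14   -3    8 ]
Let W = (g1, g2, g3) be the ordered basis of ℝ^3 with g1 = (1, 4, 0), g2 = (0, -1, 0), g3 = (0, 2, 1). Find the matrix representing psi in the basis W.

[[-1, 0, -2], [-3, 2, -1], [2, 3, 2]]

With P the matrix whose columns are g1, ..., g3, [psi]_W = P^(-1) A P.
Column by column: psi(g1) = A g1 = (-1, 3, 2); its W-coordinates (-1, -3, 2) give column 1.
Continuing for each basis vector yields [psi]_W = [[-1, 0, -2], [-3, 2, -1], [2, 3, 2]].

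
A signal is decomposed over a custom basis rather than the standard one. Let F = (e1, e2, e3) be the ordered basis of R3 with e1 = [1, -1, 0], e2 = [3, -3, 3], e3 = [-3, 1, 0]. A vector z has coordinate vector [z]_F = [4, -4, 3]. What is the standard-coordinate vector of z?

The coordinates say z = 4e1 - 4e2 + 3e3; adding the scaled basis vectors gives [-17, 11, -12].

[-17, 11, -12]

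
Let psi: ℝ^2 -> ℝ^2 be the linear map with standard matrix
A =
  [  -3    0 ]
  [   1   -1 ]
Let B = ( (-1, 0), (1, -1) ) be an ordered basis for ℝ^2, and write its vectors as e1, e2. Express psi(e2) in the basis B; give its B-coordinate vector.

Column 2 of [psi]_B is the B-coordinate vector of psi(e2).
In standard coordinates psi(e2) = A e2 = (-3, 2).
Converting to B: (-3, 2) = e1 - 2e2, so the coordinate vector is (1, -2).

(1, -2)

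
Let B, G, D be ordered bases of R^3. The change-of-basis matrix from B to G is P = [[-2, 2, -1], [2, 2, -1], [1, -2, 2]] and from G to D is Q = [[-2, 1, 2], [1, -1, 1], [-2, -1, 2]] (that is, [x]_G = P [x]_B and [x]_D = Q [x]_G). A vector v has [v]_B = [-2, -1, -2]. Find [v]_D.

[-20, 4, -12]

First [v]_G = P [v]_B = [4, -4, -4].
Then [v]_D = Q [v]_G = [-20, 4, -12].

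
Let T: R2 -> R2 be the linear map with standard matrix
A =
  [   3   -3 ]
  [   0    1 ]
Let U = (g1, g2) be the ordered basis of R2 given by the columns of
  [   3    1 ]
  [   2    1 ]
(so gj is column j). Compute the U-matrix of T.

With P the matrix whose columns are g1, g2, [T]_U = P^(-1) A P.
Column by column: T(g1) = A g1 = [3, 2]; its U-coordinates [1, 0] give column 1.
Continuing for each basis vector yields [T]_U = [[1, -1], [0, 3]].

[[1, -1], [0, 3]]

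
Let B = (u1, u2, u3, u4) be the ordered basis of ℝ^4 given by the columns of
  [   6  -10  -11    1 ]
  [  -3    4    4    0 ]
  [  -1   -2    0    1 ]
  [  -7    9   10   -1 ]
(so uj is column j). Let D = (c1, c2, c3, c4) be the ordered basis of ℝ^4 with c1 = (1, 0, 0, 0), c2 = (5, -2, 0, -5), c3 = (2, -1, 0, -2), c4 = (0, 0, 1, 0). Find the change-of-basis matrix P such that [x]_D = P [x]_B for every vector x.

[[-1, -1, -1, 0], [1, -1, -2, 1], [1, -2, 0, -2], [-1, -2, 0, 1]]

Take x = uj: its B-coordinates are the j-th standard unit vector, so P e_j — column j of P — equals [uj]_D.
u1 = -c1 + c2 + c3 - c4, giving column 1 = (-1, 1, 1, -1); repeating for each j gives P = [[-1, -1, -1, 0], [1, -1, -2, 1], [1, -2, 0, -2], [-1, -2, 0, 1]].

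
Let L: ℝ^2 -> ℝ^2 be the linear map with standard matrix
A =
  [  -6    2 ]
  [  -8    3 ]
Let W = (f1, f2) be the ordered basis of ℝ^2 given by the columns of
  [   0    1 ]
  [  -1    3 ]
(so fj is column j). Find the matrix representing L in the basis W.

[[-3, -1], [-2, 0]]

With P the matrix whose columns are f1, f2, [L]_W = P^(-1) A P.
Column by column: L(f1) = A f1 = <-2, -3>; its W-coordinates <-3, -2> give column 1.
Continuing for each basis vector yields [L]_W = [[-3, -1], [-2, 0]].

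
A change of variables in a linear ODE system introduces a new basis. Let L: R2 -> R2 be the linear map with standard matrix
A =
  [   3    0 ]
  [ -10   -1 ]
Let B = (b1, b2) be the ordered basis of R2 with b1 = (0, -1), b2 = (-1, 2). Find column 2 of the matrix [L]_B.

Column 2 of [L]_B is the B-coordinate vector of L(b2).
In standard coordinates L(b2) = A b2 = (-3, 8).
Converting to B: (-3, 8) = -2b1 + 3b2, so the coordinate vector is (-2, 3).

(-2, 3)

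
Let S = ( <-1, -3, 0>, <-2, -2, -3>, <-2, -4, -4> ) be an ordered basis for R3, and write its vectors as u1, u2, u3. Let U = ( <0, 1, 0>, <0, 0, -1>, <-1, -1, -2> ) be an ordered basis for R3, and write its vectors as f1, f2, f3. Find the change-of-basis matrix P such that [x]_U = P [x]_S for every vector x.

[[-2, 0, -2], [-2, -1, 0], [1, 2, 2]]

Take x = uj: its S-coordinates are the j-th standard unit vector, so P e_j — column j of P — equals [uj]_U.
u1 = -2f1 - 2f2 + f3, giving column 1 = <-2, -2, 1>; repeating for each j gives P = [[-2, 0, -2], [-2, -1, 0], [1, 2, 2]].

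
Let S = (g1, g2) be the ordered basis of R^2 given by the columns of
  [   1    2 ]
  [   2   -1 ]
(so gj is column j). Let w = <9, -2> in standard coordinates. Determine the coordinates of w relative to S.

<1, 4>

We seek scalars with c_1 g1 + c_2 g2 = w; equivalently solve M c = w where the columns of M are g1, g2.
System: c_1 + 2c_2 = 9, 2c_1 - c_2 = -2; solving gives c_1 = 1, c_2 = 4.
Check: g1 + 4g2 = <9, -2>.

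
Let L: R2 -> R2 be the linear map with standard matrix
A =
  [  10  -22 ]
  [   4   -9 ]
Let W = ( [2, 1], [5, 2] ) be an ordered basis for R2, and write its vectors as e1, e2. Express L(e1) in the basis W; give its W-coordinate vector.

Column 1 of [L]_W is the W-coordinate vector of L(e1).
In standard coordinates L(e1) = A e1 = [-2, -1].
Converting to W: [-2, -1] = -e1 + 0·e2, so the coordinate vector is [-1, 0].

[-1, 0]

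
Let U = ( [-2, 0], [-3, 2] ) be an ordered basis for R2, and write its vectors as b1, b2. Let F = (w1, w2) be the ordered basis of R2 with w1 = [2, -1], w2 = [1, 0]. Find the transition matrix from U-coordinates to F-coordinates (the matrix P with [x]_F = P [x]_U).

[[0, -2], [-2, 1]]

Let M have columns bj and N have columns wj. Then for every x, N [x]_F = x = M [x]_U, so P = N^(-1) M.
Since det N = 1, N^(-1) has integer entries; multiplying gives P = [[0, -2], [-2, 1]].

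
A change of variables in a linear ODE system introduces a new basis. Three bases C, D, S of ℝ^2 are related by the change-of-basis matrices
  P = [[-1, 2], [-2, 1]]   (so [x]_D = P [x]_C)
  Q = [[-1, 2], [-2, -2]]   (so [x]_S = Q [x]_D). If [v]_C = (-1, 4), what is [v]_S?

Composing the changes, [v]_S = Q P [v]_C.
Q P = [[-3, 0], [6, -6]]; applying this to (-1, 4) gives (3, -30).

(3, -30)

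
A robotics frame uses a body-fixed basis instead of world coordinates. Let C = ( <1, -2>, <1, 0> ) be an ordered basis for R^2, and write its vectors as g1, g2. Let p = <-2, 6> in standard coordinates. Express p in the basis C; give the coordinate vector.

[p]_C is the unique c with M c = p, where M has columns g1, g2.
System: c_1 + c_2 = -2, -2c_1 + 0c_2 = 6; solving gives c_1 = -3, c_2 = 1.
Check: -3g1 + g2 = <-2, 6>.

<-3, 1>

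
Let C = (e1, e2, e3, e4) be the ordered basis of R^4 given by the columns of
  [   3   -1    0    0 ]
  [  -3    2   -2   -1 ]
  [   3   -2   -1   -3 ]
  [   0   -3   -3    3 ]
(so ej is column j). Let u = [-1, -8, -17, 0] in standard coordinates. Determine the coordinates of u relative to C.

[u]_C is the unique c with M c = u, where M has columns e1, ..., e4.
Solving this 4x4 system gives c = (0, 1, 3, 4).
Check: 0·e1 + e2 + 3e3 + 4e4 = [-1, -8, -17, 0].

[0, 1, 3, 4]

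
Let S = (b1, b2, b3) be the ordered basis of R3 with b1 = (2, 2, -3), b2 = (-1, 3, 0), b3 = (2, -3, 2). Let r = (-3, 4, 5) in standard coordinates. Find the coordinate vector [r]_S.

(-1, 3, 1)

[r]_S is the unique c with M c = r, where M has columns b1, ..., b3.
Gaussian elimination on [M | r] yields c = (-1, 3, 1).
Check: -b1 + 3b2 + b3 = (-3, 4, 5).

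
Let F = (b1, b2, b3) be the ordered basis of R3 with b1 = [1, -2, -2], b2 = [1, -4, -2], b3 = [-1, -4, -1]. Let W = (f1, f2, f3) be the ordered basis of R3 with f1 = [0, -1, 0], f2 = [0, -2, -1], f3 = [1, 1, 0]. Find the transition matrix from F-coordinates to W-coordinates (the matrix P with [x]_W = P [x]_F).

Let M have columns bj and N have columns fj. Then for every x, N [x]_W = x = M [x]_F, so P = N^(-1) M.
Since det N = 1, N^(-1) has integer entries; multiplying gives P = [[-1, 1, 1], [2, 2, 1], [1, 1, -1]].

[[-1, 1, 1], [2, 2, 1], [1, 1, -1]]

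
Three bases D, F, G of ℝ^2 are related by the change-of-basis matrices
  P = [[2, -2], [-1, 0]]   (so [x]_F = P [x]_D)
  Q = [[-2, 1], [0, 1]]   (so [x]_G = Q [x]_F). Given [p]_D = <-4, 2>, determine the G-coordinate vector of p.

<28, 4>

Composing the changes, [p]_G = Q P [p]_D.
Q P = [[-5, 4], [-1, 0]]; applying this to <-4, 2> gives <28, 4>.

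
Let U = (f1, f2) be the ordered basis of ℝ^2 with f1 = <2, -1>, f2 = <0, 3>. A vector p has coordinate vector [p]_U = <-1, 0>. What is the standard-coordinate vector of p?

The coordinates say p = -f1 + 0·f2; adding the scaled basis vectors gives <-2, 1>.

<-2, 1>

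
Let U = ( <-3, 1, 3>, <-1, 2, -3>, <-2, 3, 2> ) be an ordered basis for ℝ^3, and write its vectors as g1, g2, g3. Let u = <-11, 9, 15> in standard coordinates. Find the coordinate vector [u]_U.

<2, -1, 3>

We seek scalars with c_1 g1 + ... + c_3 g3 = u; equivalently solve M c = u where the columns of M are g1, ..., g3.
Row-reducing the augmented matrix [M | u] gives c = (2, -1, 3).
Check: 2g1 - g2 + 3g3 = <-11, 9, 15>.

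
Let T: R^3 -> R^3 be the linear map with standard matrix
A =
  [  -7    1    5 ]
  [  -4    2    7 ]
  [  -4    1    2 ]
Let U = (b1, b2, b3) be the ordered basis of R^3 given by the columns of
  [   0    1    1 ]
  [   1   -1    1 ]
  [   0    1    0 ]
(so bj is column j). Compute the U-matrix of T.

The j-th column of [T]_U is [T(bj)]_U.
T(b1) = A b1 = (1, 2, 1) = 3b1 + b2 + 0·b3, so column 1 is (3, 1, 0).
Repeating for b2, b3 and assembling the columns gives [[3, -2, -2], [1, -3, -3], [0, 0, -3]].

[[3, -2, -2], [1, -3, -3], [0, 0, -3]]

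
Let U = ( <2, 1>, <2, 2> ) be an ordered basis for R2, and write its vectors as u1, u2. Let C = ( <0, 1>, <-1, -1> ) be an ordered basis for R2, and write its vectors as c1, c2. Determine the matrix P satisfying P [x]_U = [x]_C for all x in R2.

[[-1, 0], [-2, -2]]

Let M have columns uj and N have columns cj. Then for every x, N [x]_C = x = M [x]_U, so P = N^(-1) M.
Since det N = 1, N^(-1) has integer entries; multiplying gives P = [[-1, 0], [-2, -2]].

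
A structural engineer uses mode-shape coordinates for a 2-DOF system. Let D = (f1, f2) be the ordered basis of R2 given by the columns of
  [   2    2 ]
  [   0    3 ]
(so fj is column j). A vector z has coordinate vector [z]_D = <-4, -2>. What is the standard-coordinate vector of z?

<-12, -6>

The coordinates say z = -4f1 - 2f2; adding the scaled basis vectors gives <-12, -6>.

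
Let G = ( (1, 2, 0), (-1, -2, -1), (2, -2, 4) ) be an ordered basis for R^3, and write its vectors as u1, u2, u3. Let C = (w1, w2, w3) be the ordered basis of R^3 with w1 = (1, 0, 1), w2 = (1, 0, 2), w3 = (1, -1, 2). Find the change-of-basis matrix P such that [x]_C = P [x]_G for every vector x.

Let M have columns uj and N have columns wj. Then for every x, N [x]_C = x = M [x]_G, so P = N^(-1) M.
Since det N = 1, N^(-1) has integer entries; multiplying gives P = [[2, -1, 0], [1, -2, 0], [-2, 2, 2]].

[[2, -1, 0], [1, -2, 0], [-2, 2, 2]]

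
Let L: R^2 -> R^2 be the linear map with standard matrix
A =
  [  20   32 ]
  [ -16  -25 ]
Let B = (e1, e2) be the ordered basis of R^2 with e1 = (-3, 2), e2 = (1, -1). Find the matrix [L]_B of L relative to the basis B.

With P the matrix whose columns are e1, e2, [L]_B = P^(-1) A P.
Column by column: L(e1) = A e1 = (4, -2); its B-coordinates (-2, -2) give column 1.
Continuing for each basis vector yields [L]_B = [[-2, 3], [-2, -3]].

[[-2, 3], [-2, -3]]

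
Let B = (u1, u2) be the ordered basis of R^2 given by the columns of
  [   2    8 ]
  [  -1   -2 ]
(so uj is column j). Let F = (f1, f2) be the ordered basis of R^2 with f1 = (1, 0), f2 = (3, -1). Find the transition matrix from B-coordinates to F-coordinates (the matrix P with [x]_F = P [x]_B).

Column j of P is [uj]_F, since P maps B-coordinates to F-coordinates.
Expressing u1 in F: u1 = -f1 + f2, so column 1 of P is (-1, 1).
Doing the same for each uj gives P = [[-1, 2], [1, 2]].

[[-1, 2], [1, 2]]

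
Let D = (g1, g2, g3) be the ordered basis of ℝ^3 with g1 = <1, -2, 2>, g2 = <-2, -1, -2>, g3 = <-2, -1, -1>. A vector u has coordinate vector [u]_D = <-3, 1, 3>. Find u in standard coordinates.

u = M [u]_D, where M has columns g1, ..., g3.
Carrying out the matrix-vector product, u = <-11, 2, -11>.

<-11, 2, -11>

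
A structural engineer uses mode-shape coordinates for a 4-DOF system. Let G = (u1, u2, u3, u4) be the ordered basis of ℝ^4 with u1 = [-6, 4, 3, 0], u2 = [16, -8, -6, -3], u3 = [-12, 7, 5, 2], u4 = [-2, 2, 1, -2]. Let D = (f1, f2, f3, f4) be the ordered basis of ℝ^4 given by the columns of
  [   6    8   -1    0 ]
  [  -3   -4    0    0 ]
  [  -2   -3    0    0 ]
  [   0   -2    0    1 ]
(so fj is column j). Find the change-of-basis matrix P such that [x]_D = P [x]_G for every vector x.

Column j of P is [uj]_D, since P maps G-coordinates to D-coordinates.
Expressing u1 in D: u1 = 0·f1 - f2 - 2f3 - 2f4, so column 1 of P is [0, -1, -2, -2].
Doing the same for each uj gives P = [[0, 0, -1, -2], [-1, 2, -1, 1], [-2, 0, -2, -2], [-2, 1, 0, 0]].

[[0, 0, -1, -2], [-1, 2, -1, 1], [-2, 0, -2, -2], [-2, 1, 0, 0]]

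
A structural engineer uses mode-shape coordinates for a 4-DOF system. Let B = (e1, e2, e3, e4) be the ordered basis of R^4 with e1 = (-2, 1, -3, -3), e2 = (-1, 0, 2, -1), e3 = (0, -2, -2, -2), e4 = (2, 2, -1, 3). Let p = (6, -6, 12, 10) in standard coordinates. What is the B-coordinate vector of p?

(-4, -2, -1, -2)

[p]_B is the unique c with M c = p, where M has columns e1, ..., e4.
Row-reducing the augmented matrix [M | p] gives c = (-4, -2, -1, -2).
Check: -4e1 - 2e2 - e3 - 2e4 = (6, -6, 12, 10).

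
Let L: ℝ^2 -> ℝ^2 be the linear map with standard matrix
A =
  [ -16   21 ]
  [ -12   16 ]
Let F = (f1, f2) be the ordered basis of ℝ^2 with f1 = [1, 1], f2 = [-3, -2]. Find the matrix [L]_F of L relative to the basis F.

[[2, 0], [-1, -2]]

The j-th column of [L]_F is [L(fj)]_F.
L(f1) = A f1 = [5, 4] = 2f1 - f2, so column 1 is [2, -1].
Repeating for f2 and assembling the columns gives [[2, 0], [-1, -2]].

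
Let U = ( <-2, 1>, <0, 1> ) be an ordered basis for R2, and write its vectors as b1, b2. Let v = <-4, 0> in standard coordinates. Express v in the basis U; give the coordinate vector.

<2, -2>

Write v = c_1 b1 + c_2 b2 and solve for the c_i.
System: -2c_1 + 0c_2 = -4, c_1 + c_2 = 0; solving gives c_1 = 2, c_2 = -2.
Check: 2b1 - 2b2 = <-4, 0>.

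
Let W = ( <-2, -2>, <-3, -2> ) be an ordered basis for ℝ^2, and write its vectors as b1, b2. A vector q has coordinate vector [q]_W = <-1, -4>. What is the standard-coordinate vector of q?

q = M [q]_W, where M has columns b1, b2.
Carrying out the matrix-vector product, q = <14, 10>.

<14, 10>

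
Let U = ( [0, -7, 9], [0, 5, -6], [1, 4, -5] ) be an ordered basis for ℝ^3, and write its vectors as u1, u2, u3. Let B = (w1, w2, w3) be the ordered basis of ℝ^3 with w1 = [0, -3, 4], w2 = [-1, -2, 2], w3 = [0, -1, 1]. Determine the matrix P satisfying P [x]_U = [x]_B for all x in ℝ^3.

Column j of P is [uj]_B, since P maps U-coordinates to B-coordinates.
Expressing u1 in B: u1 = 2w1 + 0·w2 + w3, so column 1 of P is [2, 0, 1].
Doing the same for each uj gives P = [[2, -1, -1], [0, 0, -1], [1, -2, 1]].

[[2, -1, -1], [0, 0, -1], [1, -2, 1]]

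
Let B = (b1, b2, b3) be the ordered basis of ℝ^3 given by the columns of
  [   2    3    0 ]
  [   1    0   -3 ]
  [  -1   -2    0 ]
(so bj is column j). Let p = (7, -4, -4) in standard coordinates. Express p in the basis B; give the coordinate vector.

(2, 1, 2)

[p]_B is the unique c with M c = p, where M has columns b1, ..., b3.
Solving this 3x3 system gives c = (2, 1, 2).
Check: 2b1 + b2 + 2b3 = (7, -4, -4).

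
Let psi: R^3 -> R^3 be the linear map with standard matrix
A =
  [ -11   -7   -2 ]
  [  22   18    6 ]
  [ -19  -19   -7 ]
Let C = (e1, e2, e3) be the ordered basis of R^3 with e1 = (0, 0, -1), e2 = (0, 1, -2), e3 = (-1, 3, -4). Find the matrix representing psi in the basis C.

Let P have columns e1, ..., e3. Then [psi]_C = P^(-1) A P.
Here det P = -1, so P^(-1) is integer; computing A P first and then P^(-1)(A P) gives [[1, -1, -2], [0, -3, 2], [-2, 3, 2]].

[[1, -1, -2], [0, -3, 2], [-2, 3, 2]]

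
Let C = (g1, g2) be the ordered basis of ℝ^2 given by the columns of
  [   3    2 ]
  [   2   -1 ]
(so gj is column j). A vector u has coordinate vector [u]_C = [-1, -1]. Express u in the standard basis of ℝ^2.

[-5, -1]

By definition u = -g1 - g2.
Summing componentwise gives [-5, -1].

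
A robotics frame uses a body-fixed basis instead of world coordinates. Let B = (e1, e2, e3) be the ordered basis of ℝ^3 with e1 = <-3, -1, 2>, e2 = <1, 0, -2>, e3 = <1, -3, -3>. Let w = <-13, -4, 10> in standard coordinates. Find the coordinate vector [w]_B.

[w]_B is the unique c with M c = w, where M has columns e1, ..., e3.
Solving this 3x3 system gives c = (4, -1, 0).
Check: 4e1 - e2 + 0·e3 = <-13, -4, 10>.

<4, -1, 0>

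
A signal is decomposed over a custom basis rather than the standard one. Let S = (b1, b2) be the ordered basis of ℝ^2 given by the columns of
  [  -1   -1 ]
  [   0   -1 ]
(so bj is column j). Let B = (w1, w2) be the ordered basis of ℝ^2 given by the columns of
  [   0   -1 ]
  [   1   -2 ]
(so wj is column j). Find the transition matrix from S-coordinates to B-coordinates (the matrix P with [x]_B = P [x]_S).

Column j of P is [bj]_B, since P maps S-coordinates to B-coordinates.
Expressing b1 in B: b1 = 2w1 + w2, so column 1 of P is <2, 1>.
Doing the same for each bj gives P = [[2, 1], [1, 1]].

[[2, 1], [1, 1]]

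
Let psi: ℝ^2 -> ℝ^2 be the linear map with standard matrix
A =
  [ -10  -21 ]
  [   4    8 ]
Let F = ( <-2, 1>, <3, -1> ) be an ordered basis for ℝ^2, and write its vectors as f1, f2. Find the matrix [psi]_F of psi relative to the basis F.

[[-1, 3], [-1, -1]]

The j-th column of [psi]_F is [psi(fj)]_F.
psi(f1) = A f1 = <-1, 0> = -f1 - f2, so column 1 is <-1, -1>.
Repeating for f2 and assembling the columns gives [[-1, 3], [-1, -1]].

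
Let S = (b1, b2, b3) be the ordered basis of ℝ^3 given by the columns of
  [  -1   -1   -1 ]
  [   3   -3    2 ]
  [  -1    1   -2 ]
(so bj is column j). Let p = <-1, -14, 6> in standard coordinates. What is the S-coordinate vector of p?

<-1, 3, -1>

Write p = c_1 b1 + ... + c_3 b3 and solve for the c_i.
Gaussian elimination on [M | p] yields c = (-1, 3, -1).
Check: -b1 + 3b2 - b3 = <-1, -14, 6>.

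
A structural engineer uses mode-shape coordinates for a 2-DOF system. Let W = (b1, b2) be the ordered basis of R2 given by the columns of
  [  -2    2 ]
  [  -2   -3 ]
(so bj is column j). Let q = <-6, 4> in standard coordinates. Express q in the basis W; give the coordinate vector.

We seek scalars with c_1 b1 + c_2 b2 = q; equivalently solve M c = q where the columns of M are b1, b2.
System: -2c_1 + 2c_2 = -6, -2c_1 - 3c_2 = 4; solving gives c_1 = 1, c_2 = -2.
Check: b1 - 2b2 = <-6, 4>.

<1, -2>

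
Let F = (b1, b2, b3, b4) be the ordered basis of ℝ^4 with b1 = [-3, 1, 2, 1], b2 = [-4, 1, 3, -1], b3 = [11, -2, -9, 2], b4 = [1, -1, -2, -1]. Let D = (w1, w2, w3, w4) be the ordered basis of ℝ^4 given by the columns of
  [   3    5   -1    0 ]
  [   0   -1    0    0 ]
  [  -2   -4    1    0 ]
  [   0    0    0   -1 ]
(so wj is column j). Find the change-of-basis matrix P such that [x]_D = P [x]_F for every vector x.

Column j of P is [bj]_D, since P maps F-coordinates to D-coordinates.
Expressing b1 in D: b1 = 0·w1 - w2 - 2w3 - w4, so column 1 of P is [0, -1, -2, -1].
Doing the same for each bj gives P = [[0, 0, 0, -2], [-1, -1, 2, 1], [-2, -1, -1, -2], [-1, 1, -2, 1]].

[[0, 0, 0, -2], [-1, -1, 2, 1], [-2, -1, -1, -2], [-1, 1, -2, 1]]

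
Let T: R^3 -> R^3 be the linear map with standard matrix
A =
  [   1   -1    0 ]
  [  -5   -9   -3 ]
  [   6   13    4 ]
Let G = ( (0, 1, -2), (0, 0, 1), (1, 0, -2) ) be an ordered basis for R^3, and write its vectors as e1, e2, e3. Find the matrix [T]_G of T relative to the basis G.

[[-3, -3, 1], [-3, -2, 2], [-1, 0, 1]]

The j-th column of [T]_G is [T(ej)]_G.
T(e1) = A e1 = (-1, -3, 5) = -3e1 - 3e2 - e3, so column 1 is (-3, -3, -1).
Repeating for e2, e3 and assembling the columns gives [[-3, -3, 1], [-3, -2, 2], [-1, 0, 1]].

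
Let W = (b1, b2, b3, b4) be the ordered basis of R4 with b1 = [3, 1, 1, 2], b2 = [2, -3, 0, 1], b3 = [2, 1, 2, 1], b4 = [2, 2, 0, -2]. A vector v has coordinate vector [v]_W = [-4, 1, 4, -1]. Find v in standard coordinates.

v = M [v]_W, where M has columns b1, ..., b4.
Carrying out the matrix-vector product, v = [-4, -5, 4, -1].

[-4, -5, 4, -1]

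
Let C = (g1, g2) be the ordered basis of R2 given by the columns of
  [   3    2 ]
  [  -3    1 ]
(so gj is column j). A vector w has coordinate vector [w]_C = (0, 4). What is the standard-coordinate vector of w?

(8, 4)

w = M [w]_C, where M has columns g1, g2.
Carrying out the matrix-vector product, w = (8, 4).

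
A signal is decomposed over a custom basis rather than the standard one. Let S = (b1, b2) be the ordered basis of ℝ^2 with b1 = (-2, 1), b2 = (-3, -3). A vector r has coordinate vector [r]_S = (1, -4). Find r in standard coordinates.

The coordinates say r = b1 - 4b2; adding the scaled basis vectors gives (10, 13).

(10, 13)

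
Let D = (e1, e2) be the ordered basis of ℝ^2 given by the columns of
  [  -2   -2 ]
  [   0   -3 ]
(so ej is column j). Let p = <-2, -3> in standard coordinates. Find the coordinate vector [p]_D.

We seek scalars with c_1 e1 + c_2 e2 = p; equivalently solve M c = p where the columns of M are e1, e2.
System: -2c_1 - 2c_2 = -2, 0c_1 - 3c_2 = -3; solving gives c_1 = 0, c_2 = 1.
Check: 0·e1 + e2 = <-2, -3>.

<0, 1>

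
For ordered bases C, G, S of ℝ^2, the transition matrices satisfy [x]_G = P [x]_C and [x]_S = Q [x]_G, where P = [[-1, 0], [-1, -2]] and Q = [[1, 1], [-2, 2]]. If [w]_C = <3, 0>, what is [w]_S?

<-6, 0>

First [w]_G = P [w]_C = <-3, -3>.
Then [w]_S = Q [w]_G = <-6, 0>.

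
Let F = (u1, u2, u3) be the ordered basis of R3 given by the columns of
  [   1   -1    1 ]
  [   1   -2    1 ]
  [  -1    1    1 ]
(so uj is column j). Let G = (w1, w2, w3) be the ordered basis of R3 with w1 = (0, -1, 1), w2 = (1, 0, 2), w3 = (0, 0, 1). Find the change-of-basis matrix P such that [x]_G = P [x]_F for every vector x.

[[-1, 2, -1], [1, -1, 1], [-2, 1, 0]]

Let M have columns uj and N have columns wj. Then for every x, N [x]_G = x = M [x]_F, so P = N^(-1) M.
Since det N = 1, N^(-1) has integer entries; multiplying gives P = [[-1, 2, -1], [1, -1, 1], [-2, 1, 0]].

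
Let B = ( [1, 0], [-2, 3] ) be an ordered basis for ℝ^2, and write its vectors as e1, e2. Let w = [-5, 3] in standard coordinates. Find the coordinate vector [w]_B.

[-3, 1]

We seek scalars with c_1 e1 + c_2 e2 = w; equivalently solve M c = w where the columns of M are e1, e2.
System: c_1 - 2c_2 = -5, 0c_1 + 3c_2 = 3; solving gives c_1 = -3, c_2 = 1.
Check: -3e1 + e2 = [-5, 3].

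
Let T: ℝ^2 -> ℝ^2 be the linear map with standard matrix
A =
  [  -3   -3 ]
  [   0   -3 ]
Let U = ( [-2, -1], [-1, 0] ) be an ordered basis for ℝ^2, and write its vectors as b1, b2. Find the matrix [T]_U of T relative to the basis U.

Let P have columns b1, b2. Then [T]_U = P^(-1) A P.
Here det P = -1, so P^(-1) is integer; computing A P first and then P^(-1)(A P) gives [[-3, 0], [-3, -3]].

[[-3, 0], [-3, -3]]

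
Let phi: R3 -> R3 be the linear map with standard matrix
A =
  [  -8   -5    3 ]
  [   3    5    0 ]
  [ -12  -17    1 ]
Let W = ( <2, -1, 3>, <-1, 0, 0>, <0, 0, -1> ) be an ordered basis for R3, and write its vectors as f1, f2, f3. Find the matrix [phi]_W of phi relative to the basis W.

Let P have columns f1, ..., f3. Then [phi]_W = P^(-1) A P.
Here det P = 1, so P^(-1) is integer; computing A P first and then P^(-1)(A P) gives [[-1, 3, 0], [0, -2, 3], [1, -3, 1]].

[[-1, 3, 0], [0, -2, 3], [1, -3, 1]]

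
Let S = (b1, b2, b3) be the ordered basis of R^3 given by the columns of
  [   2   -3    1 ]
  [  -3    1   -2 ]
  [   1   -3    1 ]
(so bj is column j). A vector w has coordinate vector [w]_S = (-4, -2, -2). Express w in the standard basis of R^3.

The coordinates say w = -4b1 - 2b2 - 2b3; adding the scaled basis vectors gives (-4, 14, 0).

(-4, 14, 0)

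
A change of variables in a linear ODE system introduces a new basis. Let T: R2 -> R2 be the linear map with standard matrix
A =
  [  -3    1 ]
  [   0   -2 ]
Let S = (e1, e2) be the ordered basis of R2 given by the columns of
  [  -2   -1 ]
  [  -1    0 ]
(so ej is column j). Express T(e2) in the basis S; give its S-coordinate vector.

Compute T(e2) = A e2 = (3, 0) in standard coordinates.
Then write this in S-coordinates: solve for y in y_1 e1 + y_2 e2 = (3, 0).
This gives y = (0, -3), which is column 2 of [T]_S.

(0, -3)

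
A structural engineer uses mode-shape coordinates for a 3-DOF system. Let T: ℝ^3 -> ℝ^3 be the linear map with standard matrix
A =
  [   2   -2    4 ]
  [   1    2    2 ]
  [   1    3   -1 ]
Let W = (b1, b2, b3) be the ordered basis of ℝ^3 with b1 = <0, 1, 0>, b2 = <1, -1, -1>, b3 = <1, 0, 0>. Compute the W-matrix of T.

With P the matrix whose columns are b1, ..., b3, [T]_W = P^(-1) A P.
Column by column: T(b1) = A b1 = <-2, 2, 3>; its W-coordinates <-1, -3, 1> give column 1.
Continuing for each basis vector yields [T]_W = [[-1, -2, 0], [-3, 1, -1], [1, -1, 3]].

[[-1, -2, 0], [-3, 1, -1], [1, -1, 3]]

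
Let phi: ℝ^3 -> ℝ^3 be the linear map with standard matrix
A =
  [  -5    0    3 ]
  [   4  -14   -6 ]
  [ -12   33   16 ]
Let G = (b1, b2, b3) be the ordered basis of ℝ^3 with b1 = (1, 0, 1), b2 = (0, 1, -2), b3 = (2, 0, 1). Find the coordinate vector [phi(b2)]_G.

(0, -2, -3)

Column 2 of [phi]_G is the G-coordinate vector of phi(b2).
In standard coordinates phi(b2) = A b2 = (-6, -2, 1).
Converting to G: (-6, -2, 1) = 0·b1 - 2b2 - 3b3, so the coordinate vector is (0, -2, -3).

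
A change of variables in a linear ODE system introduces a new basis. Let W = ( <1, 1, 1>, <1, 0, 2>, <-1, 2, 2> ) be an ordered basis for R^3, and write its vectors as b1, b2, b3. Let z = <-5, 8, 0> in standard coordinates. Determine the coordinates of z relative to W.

Write z = c_1 b1 + ... + c_3 b3 and solve for the c_i.
Gaussian elimination on [M | z] yields c = (2, -4, 3).
Check: 2b1 - 4b2 + 3b3 = <-5, 8, 0>.

<2, -4, 3>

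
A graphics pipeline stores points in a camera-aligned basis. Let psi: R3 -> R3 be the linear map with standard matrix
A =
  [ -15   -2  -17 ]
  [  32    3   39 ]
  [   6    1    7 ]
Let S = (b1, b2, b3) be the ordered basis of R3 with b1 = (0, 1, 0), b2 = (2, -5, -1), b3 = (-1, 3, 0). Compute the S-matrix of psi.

[[-2, 1, 1], [-1, 0, 3], [0, 3, -3]]

The j-th column of [psi]_S is [psi(bj)]_S.
psi(b1) = A b1 = (-2, 3, 1) = -2b1 - b2 + 0·b3, so column 1 is (-2, -1, 0).
Repeating for b2, b3 and assembling the columns gives [[-2, 1, 1], [-1, 0, 3], [0, 3, -3]].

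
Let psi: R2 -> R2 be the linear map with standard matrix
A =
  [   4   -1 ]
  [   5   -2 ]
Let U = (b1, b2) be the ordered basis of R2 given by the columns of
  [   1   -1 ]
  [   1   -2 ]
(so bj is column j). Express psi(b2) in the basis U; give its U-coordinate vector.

(-3, -1)

Column 2 of [psi]_U is the U-coordinate vector of psi(b2).
In standard coordinates psi(b2) = A b2 = (-2, -1).
Converting to U: (-2, -1) = -3b1 - b2, so the coordinate vector is (-3, -1).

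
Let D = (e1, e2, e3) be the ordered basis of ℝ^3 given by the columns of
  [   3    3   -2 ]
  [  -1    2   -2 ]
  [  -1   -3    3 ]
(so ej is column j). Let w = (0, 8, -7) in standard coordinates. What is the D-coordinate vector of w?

[w]_D is the unique c with M c = w, where M has columns e1, ..., e3.
Gaussian elimination on [M | w] yields c = (-2, 0, -3).
Check: -2e1 + 0·e2 - 3e3 = (0, 8, -7).

(-2, 0, -3)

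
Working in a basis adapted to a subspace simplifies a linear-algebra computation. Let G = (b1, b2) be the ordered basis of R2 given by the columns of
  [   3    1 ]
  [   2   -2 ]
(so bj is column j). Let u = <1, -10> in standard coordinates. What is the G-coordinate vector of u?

<-1, 4>

Write u = c_1 b1 + c_2 b2 and solve for the c_i.
System: 3c_1 + c_2 = 1, 2c_1 - 2c_2 = -10; solving gives c_1 = -1, c_2 = 4.
Check: -b1 + 4b2 = <1, -10>.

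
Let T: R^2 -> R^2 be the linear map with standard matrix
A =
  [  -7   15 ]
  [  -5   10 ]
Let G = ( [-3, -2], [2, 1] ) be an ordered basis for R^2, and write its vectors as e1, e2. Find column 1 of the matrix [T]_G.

[1, -3]

Column 1 of [T]_G is the G-coordinate vector of T(e1).
In standard coordinates T(e1) = A e1 = [-9, -5].
Converting to G: [-9, -5] = e1 - 3e2, so the coordinate vector is [1, -3].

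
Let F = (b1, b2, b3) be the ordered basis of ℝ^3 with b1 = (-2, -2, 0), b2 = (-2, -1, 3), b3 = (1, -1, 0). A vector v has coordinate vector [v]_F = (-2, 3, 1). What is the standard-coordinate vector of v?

(-1, 0, 9)

By definition v = -2b1 + 3b2 + b3.
Summing componentwise gives (-1, 0, 9).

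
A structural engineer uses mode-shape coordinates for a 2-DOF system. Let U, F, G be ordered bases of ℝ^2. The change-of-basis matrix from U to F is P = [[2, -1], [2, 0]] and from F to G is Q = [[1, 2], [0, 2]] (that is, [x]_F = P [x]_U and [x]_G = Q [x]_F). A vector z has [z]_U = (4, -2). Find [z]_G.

Apply P to get F-coordinates (10, 8), then Q to get G-coordinates.
The result is [z]_G = (26, 16).

(26, 16)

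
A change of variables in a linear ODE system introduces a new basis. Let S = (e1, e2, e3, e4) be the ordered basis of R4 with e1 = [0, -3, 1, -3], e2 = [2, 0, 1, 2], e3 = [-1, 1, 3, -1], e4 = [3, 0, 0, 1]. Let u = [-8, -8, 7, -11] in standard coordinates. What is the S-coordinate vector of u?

[3, 1, 1, -3]

Write u = c_1 e1 + ... + c_4 e4 and solve for the c_i.
Solving this 4x4 system gives c = (3, 1, 1, -3).
Check: 3e1 + e2 + e3 - 3e4 = [-8, -8, 7, -11].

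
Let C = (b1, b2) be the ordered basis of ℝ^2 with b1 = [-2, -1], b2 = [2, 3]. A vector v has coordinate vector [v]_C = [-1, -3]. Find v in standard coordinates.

[-4, -8]

v = M [v]_C, where M has columns b1, b2.
Carrying out the matrix-vector product, v = [-4, -8].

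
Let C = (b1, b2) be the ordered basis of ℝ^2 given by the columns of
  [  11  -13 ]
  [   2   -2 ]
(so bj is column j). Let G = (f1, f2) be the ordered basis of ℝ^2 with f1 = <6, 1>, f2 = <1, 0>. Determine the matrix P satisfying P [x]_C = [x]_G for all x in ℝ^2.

[[2, -2], [-1, -1]]

Take x = bj: its C-coordinates are the j-th standard unit vector, so P e_j — column j of P — equals [bj]_G.
b1 = 2f1 - f2, giving column 1 = <2, -1>; repeating for each j gives P = [[2, -2], [-1, -1]].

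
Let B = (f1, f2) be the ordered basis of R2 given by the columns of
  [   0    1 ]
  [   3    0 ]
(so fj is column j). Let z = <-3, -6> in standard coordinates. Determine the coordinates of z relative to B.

<-2, -3>

We seek scalars with c_1 f1 + c_2 f2 = z; equivalently solve M c = z where the columns of M are f1, f2.
System: 0c_1 + c_2 = -3, 3c_1 + 0c_2 = -6; solving gives c_1 = -2, c_2 = -3.
Check: -2f1 - 3f2 = <-3, -6>.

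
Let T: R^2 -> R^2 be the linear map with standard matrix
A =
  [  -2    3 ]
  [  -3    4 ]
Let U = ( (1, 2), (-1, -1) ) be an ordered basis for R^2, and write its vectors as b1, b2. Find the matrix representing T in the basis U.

Let P have columns b1, b2. Then [T]_U = P^(-1) A P.
Here det P = 1, so P^(-1) is integer; computing A P first and then P^(-1)(A P) gives [[1, 0], [-3, 1]].

[[1, 0], [-3, 1]]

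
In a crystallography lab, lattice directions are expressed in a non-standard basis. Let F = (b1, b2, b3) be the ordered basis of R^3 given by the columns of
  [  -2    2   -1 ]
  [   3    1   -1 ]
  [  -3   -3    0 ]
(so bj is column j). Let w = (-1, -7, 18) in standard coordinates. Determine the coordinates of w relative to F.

(-2, -4, -3)

[w]_F is the unique c with M c = w, where M has columns b1, ..., b3.
Row-reducing the augmented matrix [M | w] gives c = (-2, -4, -3).
Check: -2b1 - 4b2 - 3b3 = (-1, -7, 18).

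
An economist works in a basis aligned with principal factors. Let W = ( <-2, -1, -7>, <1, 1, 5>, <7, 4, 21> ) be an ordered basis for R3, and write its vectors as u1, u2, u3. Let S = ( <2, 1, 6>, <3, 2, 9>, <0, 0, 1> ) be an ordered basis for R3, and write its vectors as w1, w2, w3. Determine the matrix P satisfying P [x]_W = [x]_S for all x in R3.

Let M have columns uj and N have columns wj. Then for every x, N [x]_S = x = M [x]_W, so P = N^(-1) M.
Since det N = 1, N^(-1) has integer entries; multiplying gives P = [[-1, -1, 2], [0, 1, 1], [-1, 2, 0]].

[[-1, -1, 2], [0, 1, 1], [-1, 2, 0]]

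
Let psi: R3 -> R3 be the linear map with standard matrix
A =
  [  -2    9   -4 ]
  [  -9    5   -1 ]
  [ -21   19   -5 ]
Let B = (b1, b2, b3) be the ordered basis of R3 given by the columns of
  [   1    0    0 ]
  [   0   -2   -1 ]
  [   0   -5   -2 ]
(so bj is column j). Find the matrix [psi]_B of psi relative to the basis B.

The j-th column of [psi]_B is [psi(bj)]_B.
psi(b1) = A b1 = (-2, -9, -21) = -2b1 + 3b2 + 3b3, so column 1 is (-2, 3, 3).
Repeating for b2, b3 and assembling the columns gives [[-2, 2, -1], [3, 3, 3], [3, -1, -3]].

[[-2, 2, -1], [3, 3, 3], [3, -1, -3]]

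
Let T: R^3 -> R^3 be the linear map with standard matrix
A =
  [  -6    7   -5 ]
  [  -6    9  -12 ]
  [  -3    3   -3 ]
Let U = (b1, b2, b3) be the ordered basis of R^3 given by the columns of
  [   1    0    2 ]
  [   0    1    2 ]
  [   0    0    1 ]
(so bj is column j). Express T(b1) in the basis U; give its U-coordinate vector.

<0, 0, -3>

Column 1 of [T]_U is the U-coordinate vector of T(b1).
In standard coordinates T(b1) = A b1 = <-6, -6, -3>.
Converting to U: <-6, -6, -3> = 0·b1 + 0·b2 - 3b3, so the coordinate vector is <0, 0, -3>.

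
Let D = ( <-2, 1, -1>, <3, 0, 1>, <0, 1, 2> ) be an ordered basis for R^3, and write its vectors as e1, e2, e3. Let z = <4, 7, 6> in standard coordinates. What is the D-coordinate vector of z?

<4, 4, 3>

We seek scalars with c_1 e1 + ... + c_3 e3 = z; equivalently solve M c = z where the columns of M are e1, ..., e3.
Row-reducing the augmented matrix [M | z] gives c = (4, 4, 3).
Check: 4e1 + 4e2 + 3e3 = <4, 7, 6>.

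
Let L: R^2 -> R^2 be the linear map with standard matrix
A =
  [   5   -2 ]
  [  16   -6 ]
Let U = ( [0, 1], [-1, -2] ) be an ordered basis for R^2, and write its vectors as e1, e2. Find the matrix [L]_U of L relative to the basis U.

[[-2, -2], [2, 1]]

With P the matrix whose columns are e1, e2, [L]_U = P^(-1) A P.
Column by column: L(e1) = A e1 = [-2, -6]; its U-coordinates [-2, 2] give column 1.
Continuing for each basis vector yields [L]_U = [[-2, -2], [2, 1]].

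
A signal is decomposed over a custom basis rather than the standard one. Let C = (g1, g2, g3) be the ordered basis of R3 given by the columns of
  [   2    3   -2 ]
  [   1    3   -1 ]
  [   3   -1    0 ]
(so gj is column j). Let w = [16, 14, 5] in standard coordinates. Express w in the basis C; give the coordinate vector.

Write w = c_1 g1 + ... + c_3 g3 and solve for the c_i.
Gaussian elimination on [M | w] yields c = (3, 4, 1).
Check: 3g1 + 4g2 + g3 = [16, 14, 5].

[3, 4, 1]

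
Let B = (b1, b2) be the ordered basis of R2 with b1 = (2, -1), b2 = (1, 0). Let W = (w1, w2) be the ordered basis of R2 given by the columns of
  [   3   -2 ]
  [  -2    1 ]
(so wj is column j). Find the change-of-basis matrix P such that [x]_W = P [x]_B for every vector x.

[[0, -1], [-1, -2]]

Let M have columns bj and N have columns wj. Then for every x, N [x]_W = x = M [x]_B, so P = N^(-1) M.
Since det N = -1, N^(-1) has integer entries; multiplying gives P = [[0, -1], [-1, -2]].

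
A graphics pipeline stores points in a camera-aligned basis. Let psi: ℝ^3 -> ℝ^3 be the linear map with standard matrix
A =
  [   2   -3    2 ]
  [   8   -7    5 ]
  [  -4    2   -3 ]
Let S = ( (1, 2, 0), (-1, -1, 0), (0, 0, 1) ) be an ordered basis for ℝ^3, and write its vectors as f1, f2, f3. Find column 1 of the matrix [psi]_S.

(-2, 2, 0)

Compute psi(f1) = A f1 = (-4, -6, 0) in standard coordinates.
Then write this in S-coordinates: solve for y in y_1 f1 + ... + y_3 f3 = (-4, -6, 0).
This gives y = (-2, 2, 0), which is column 1 of [psi]_S.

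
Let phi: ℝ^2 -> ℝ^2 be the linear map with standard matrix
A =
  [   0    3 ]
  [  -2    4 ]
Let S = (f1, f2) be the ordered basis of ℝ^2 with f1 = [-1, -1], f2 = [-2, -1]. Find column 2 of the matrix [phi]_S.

Column 2 of [phi]_S is the S-coordinate vector of phi(f2).
In standard coordinates phi(f2) = A f2 = [-3, 0].
Converting to S: [-3, 0] = -3f1 + 3f2, so the coordinate vector is [-3, 3].

[-3, 3]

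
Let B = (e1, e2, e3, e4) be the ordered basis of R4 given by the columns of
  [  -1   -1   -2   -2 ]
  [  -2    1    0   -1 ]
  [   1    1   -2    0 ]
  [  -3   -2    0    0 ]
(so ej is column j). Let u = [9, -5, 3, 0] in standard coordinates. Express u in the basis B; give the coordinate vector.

[2, -3, -2, -2]

We seek scalars with c_1 e1 + ... + c_4 e4 = u; equivalently solve M c = u where the columns of M are e1, ..., e4.
Row-reducing the augmented matrix [M | u] gives c = (2, -3, -2, -2).
Check: 2e1 - 3e2 - 2e3 - 2e4 = [9, -5, 3, 0].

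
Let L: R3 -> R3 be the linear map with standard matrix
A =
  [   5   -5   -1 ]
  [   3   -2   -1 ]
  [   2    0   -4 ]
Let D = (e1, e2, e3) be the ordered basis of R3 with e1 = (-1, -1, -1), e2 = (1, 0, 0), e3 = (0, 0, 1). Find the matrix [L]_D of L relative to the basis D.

[[0, -3, 1], [1, 2, 0], [2, -1, -3]]

The j-th column of [L]_D is [L(ej)]_D.
L(e1) = A e1 = (1, 0, 2) = 0·e1 + e2 + 2e3, so column 1 is (0, 1, 2).
Repeating for e2, e3 and assembling the columns gives [[0, -3, 1], [1, 2, 0], [2, -1, -3]].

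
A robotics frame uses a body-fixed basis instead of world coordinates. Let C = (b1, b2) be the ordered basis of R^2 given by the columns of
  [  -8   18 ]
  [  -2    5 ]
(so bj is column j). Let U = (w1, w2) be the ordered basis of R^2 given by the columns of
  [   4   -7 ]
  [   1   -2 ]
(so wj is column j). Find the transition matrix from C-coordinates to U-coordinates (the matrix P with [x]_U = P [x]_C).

Take x = bj: its C-coordinates are the j-th standard unit vector, so P e_j — column j of P — equals [bj]_U.
b1 = -2w1 + 0·w2, giving column 1 = [-2, 0]; repeating for each j gives P = [[-2, 1], [0, -2]].

[[-2, 1], [0, -2]]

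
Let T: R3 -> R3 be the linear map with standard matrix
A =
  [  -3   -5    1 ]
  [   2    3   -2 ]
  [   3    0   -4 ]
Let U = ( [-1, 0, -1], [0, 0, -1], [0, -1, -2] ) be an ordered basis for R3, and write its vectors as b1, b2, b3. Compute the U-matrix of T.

With P the matrix whose columns are b1, ..., b3, [T]_U = P^(-1) A P.
Column by column: T(b1) = A b1 = [2, 0, 1]; its U-coordinates [-2, 1, 0] give column 1.
Continuing for each basis vector yields [T]_U = [[-2, 1, -3], [1, -1, -3], [0, -2, -1]].

[[-2, 1, -3], [1, -1, -3], [0, -2, -1]]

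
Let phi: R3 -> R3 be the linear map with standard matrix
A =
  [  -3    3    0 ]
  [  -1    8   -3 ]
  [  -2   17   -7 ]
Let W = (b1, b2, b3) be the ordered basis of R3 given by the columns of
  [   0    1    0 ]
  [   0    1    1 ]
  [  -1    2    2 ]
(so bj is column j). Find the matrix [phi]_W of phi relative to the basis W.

The j-th column of [phi]_W is [phi(bj)]_W.
phi(b1) = A b1 = [0, 3, 7] = -b1 + 0·b2 + 3b3, so column 1 is [-1, 0, 3].
Repeating for b2, b3 and assembling the columns gives [[-1, 1, 1], [0, 0, 3], [3, 1, -1]].

[[-1, 1, 1], [0, 0, 3], [3, 1, -1]]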